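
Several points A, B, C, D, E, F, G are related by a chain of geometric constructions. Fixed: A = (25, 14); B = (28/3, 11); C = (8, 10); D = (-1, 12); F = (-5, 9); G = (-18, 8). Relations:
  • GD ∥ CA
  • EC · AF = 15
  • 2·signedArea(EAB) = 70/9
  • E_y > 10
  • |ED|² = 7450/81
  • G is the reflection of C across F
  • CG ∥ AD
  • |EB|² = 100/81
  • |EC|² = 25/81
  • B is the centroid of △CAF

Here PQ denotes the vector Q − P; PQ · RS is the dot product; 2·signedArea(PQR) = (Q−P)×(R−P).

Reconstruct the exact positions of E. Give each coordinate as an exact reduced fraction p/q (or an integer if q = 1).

1. E_x = 76/9  [EC · AF = 15 ∩ 2·signedArea(EAB) = 70/9]
2. E_y = 31/3  [EC · AF = 15 ∩ 2·signedArea(EAB) = 70/9]
   → E = (76/9, 31/3)

E = (76/9, 31/3)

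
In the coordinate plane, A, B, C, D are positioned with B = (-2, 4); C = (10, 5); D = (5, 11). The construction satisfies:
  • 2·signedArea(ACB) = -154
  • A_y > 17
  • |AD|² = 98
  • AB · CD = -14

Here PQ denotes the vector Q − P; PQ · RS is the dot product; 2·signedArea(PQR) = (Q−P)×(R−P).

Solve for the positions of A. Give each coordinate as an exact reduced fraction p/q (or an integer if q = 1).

A = (12, 18)

1. A_x = 12  [AB · CD = -14 ∩ 2·signedArea(ACB) = -154]
2. A_y = 18  [AB · CD = -14 ∩ 2·signedArea(ACB) = -154]
   → A = (12, 18)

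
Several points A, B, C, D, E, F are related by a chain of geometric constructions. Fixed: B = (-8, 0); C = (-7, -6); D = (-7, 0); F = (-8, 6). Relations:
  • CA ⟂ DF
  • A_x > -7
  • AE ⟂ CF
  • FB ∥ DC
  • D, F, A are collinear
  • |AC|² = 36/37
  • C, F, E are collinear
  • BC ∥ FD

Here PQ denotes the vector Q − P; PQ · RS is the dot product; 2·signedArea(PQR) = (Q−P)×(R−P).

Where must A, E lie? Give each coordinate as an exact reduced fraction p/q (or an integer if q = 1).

1. A_x = -223/37  [D, F, A are collinear ∩ CA ⟂ DF]
2. A_y = -216/37  [D, F, A are collinear ∩ CA ⟂ DF]
   → A = (-223/37, -216/37)
3. E_x = -37591/5365  [C, F, E are collinear ∩ AE ⟂ CF]
4. E_y = -31758/5365  [C, F, E are collinear ∩ AE ⟂ CF]
   → E = (-37591/5365, -31758/5365)

A = (-223/37, -216/37)
E = (-37591/5365, -31758/5365)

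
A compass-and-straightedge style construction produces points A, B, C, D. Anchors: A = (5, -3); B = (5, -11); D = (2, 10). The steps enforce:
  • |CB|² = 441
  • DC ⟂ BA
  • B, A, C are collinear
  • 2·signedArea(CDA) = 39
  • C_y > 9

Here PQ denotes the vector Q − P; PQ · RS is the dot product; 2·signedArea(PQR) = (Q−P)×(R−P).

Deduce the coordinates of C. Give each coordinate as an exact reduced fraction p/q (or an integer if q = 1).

1. C_x = 5  [B, A, C are collinear ∩ DC ⟂ BA]
2. C_y = 10  [B, A, C are collinear ∩ DC ⟂ BA]
   → C = (5, 10)

C = (5, 10)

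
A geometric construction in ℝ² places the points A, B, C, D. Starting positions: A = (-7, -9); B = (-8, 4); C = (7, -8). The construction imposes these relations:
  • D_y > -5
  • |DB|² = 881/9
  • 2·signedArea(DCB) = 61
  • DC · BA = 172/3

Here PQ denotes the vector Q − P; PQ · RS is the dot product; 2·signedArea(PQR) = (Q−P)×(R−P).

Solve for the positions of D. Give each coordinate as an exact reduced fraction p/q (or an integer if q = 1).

1. D_x = -8/3  [2·signedArea(DCB) = 61 ∩ DC · BA = 172/3]
2. D_y = -13/3  [2·signedArea(DCB) = 61 ∩ DC · BA = 172/3]
   → D = (-8/3, -13/3)

D = (-8/3, -13/3)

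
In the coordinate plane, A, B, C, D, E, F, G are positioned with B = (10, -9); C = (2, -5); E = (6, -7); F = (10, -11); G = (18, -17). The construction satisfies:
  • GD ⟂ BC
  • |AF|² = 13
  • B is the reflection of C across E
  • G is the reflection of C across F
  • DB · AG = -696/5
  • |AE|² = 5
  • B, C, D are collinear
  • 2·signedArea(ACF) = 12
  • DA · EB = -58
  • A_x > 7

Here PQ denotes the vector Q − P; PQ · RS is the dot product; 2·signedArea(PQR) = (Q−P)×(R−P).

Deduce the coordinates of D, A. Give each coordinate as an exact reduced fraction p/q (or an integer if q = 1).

A = (8, -8)
D = (98/5, -69/5)

1. D_x = 98/5  [B, C, D are collinear ∩ GD ⟂ BC]
2. D_y = -69/5  [B, C, D are collinear ∩ GD ⟂ BC]
   → D = (98/5, -69/5)
3. A_x = 8  [2·signedArea(ACF) = 12 ∩ DB · AG = -696/5]
4. A_y = -8  [2·signedArea(ACF) = 12 ∩ DB · AG = -696/5]
   → A = (8, -8)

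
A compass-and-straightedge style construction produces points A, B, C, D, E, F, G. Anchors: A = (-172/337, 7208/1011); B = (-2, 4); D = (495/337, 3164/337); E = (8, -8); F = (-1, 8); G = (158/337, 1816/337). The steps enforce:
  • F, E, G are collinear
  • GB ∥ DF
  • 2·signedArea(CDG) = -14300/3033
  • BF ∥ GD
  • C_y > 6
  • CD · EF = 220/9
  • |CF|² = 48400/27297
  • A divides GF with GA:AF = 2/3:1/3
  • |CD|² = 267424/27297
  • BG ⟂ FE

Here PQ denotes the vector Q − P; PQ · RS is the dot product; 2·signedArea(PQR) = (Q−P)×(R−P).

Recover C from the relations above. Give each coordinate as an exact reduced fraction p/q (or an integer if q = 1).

C = (-117/337, 20744/3033)

1. C_x = -117/337  [CD · EF = 220/9 ∩ 2·signedArea(CDG) = -14300/3033]
2. C_y = 20744/3033  [CD · EF = 220/9 ∩ 2·signedArea(CDG) = -14300/3033]
   → C = (-117/337, 20744/3033)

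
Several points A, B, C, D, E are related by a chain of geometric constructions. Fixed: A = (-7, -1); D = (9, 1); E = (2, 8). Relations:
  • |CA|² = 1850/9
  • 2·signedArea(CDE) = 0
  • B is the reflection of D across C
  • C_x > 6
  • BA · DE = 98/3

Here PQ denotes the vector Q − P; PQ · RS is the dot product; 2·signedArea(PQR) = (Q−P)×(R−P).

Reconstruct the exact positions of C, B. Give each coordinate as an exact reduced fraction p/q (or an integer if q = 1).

B = (13/3, 17/3)
C = (20/3, 10/3)

1. C_x = 20/3  [line -7·x + -7·y + 70 = 0 ∩ |CA|² = 1850/9]
2. C_y = 10/3  [line -7·x + -7·y + 70 = 0 ∩ |CA|² = 1850/9]
   → C = (20/3, 10/3)
3. B_x = 13/3  [B is the reflection of D across C]
4. B_y = 17/3  [B is the reflection of D across C]
   → B = (13/3, 17/3)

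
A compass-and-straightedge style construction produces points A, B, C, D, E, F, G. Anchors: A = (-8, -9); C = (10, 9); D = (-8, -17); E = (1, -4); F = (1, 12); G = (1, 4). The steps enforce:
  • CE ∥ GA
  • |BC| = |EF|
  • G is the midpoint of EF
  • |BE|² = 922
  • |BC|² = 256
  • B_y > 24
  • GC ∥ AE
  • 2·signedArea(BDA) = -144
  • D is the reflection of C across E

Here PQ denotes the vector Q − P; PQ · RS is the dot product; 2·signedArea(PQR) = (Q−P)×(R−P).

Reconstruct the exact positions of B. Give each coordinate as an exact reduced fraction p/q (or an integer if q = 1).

B = (10, 25)

1. B_x = 10  [2·signedArea(BDA) = -144]
2. B_y = 25  [|BE|² = 922]
   → B = (10, 25)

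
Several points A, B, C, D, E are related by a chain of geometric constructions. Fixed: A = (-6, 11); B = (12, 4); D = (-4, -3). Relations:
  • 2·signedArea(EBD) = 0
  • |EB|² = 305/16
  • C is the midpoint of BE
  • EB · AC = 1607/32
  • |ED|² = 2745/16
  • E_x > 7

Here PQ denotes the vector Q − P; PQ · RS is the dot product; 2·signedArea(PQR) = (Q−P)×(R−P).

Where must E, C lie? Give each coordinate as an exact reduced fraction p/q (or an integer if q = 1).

C = (10, 25/8)
E = (8, 9/4)

1. E_x = 8  [line 7·x + -16·y + -20 = 0 ∩ |ED|² = 2745/16]
2. E_y = 9/4  [line 7·x + -16·y + -20 = 0 ∩ |ED|² = 2745/16]
   → E = (8, 9/4)
3. C_x = 10  [C is the midpoint of BE]
4. C_y = 25/8  [C is the midpoint of BE]
   → C = (10, 25/8)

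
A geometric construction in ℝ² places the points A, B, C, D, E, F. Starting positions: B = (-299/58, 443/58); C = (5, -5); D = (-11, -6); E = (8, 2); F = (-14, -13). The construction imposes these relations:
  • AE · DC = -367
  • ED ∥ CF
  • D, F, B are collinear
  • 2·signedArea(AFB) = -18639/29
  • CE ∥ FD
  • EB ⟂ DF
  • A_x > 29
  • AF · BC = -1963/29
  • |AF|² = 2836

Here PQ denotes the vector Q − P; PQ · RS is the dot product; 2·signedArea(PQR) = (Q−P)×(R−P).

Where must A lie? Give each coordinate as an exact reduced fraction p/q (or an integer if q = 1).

A = (30, 17)

1. A_x = 30  [AF · BC = -1963/29 ∩ 2·signedArea(AFB) = -18639/29]
2. A_y = 17  [AF · BC = -1963/29 ∩ 2·signedArea(AFB) = -18639/29]
   → A = (30, 17)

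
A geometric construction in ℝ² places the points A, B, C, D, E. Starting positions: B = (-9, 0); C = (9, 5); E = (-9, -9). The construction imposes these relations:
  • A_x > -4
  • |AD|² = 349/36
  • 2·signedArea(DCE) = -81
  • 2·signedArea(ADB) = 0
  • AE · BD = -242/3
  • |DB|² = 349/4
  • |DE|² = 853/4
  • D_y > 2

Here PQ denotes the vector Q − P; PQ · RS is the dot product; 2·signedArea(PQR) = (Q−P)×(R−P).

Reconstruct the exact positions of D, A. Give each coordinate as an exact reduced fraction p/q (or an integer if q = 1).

A = (-3, 5/3)
D = (0, 5/2)

1. D_x = 0  [line 14·x + -18·y + 45 = 0 ∩ |DE|² = 853/4]
2. D_y = 5/2  [line 14·x + -18·y + 45 = 0 ∩ |DE|² = 853/4]
   → D = (0, 5/2)
3. A_x = -3  [2·signedArea(ADB) = 0 ∩ AE · BD = -242/3]
4. A_y = 5/3  [2·signedArea(ADB) = 0 ∩ AE · BD = -242/3]
   → A = (-3, 5/3)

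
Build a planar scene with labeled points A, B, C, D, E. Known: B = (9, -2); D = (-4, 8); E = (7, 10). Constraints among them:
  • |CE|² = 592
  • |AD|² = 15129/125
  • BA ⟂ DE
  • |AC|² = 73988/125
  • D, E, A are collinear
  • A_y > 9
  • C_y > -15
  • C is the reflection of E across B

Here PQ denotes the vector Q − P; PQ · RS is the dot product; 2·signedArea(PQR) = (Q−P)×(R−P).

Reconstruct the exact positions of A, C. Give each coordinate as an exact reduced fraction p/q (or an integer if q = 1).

1. A_x = 853/125  [D, E, A are collinear ∩ BA ⟂ DE]
2. A_y = 1246/125  [D, E, A are collinear ∩ BA ⟂ DE]
   → A = (853/125, 1246/125)
3. C_x = 11  [C is the reflection of E across B]
4. C_y = -14  [C is the reflection of E across B]
   → C = (11, -14)

A = (853/125, 1246/125)
C = (11, -14)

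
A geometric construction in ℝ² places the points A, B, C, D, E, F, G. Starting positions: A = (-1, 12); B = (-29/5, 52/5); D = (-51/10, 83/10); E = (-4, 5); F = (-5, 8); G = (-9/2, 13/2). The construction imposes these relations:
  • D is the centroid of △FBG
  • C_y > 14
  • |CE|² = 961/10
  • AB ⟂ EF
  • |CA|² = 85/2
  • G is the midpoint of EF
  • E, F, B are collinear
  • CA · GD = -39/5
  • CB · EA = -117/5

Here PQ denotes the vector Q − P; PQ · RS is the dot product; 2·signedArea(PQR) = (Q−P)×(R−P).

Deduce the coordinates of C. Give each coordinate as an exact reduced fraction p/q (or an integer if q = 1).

1. C_x = -71/10  [CA · GD = -39/5 ∩ CB · EA = -117/5]
2. C_y = 143/10  [CA · GD = -39/5 ∩ CB · EA = -117/5]
   → C = (-71/10, 143/10)

C = (-71/10, 143/10)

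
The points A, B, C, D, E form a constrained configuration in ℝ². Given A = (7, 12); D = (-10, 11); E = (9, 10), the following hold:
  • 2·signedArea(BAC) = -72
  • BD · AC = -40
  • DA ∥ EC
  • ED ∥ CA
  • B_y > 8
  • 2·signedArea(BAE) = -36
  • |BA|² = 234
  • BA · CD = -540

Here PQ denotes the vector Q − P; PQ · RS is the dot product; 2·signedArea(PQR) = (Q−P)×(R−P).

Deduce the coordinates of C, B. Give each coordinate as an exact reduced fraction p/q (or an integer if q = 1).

1. C_x = 26  [ED ∥ CA ∩ DA ∥ EC]
2. C_y = 11  [ED ∥ CA ∩ DA ∥ EC]
   → C = (26, 11)
3. B_x = -8  [2·signedArea(BAE) = -36 ∩ BA · CD = -540]
4. B_y = 9  [2·signedArea(BAE) = -36 ∩ BA · CD = -540]
   → B = (-8, 9)

B = (-8, 9)
C = (26, 11)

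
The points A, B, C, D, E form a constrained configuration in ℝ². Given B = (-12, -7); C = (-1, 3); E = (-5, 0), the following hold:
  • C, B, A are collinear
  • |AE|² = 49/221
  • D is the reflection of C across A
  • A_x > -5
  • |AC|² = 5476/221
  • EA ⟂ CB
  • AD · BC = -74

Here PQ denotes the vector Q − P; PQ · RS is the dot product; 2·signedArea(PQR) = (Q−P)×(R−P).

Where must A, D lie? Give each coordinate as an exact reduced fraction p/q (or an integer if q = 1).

1. A_x = -1035/221  [C, B, A are collinear ∩ EA ⟂ CB]
2. A_y = -77/221  [C, B, A are collinear ∩ EA ⟂ CB]
   → A = (-1035/221, -77/221)
3. D_x = -1849/221  [D is the reflection of C across A]
4. D_y = -817/221  [D is the reflection of C across A]
   → D = (-1849/221, -817/221)

A = (-1035/221, -77/221)
D = (-1849/221, -817/221)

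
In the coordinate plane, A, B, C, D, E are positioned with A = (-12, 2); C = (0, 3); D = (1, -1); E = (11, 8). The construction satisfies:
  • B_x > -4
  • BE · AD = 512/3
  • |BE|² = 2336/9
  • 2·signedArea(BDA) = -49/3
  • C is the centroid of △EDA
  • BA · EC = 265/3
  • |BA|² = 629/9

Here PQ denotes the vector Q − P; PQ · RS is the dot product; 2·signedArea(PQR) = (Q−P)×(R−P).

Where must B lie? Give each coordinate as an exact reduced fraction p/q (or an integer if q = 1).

1. B_x = -11/3  [2·signedArea(BDA) = -49/3 ∩ BA · EC = 265/3]
2. B_y = 4/3  [2·signedArea(BDA) = -49/3 ∩ BA · EC = 265/3]
   → B = (-11/3, 4/3)

B = (-11/3, 4/3)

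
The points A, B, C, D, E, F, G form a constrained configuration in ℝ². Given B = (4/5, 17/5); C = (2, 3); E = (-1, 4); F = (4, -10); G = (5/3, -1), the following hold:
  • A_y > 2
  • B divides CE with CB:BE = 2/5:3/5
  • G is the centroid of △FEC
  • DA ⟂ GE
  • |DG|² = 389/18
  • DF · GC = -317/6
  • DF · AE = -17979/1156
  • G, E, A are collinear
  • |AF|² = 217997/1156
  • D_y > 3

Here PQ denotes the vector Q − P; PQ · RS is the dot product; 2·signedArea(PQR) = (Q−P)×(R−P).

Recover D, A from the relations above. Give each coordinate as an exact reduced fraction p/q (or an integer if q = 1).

A = (-133/289, 1727/578)
D = (1/2, 7/2)

1. A_x = -133/289  [line -5·x + -8/3·y + 17/3 = 0 ∩ |AF|² = 217997/1156]
2. A_y = 1727/578  [line -5·x + -8/3·y + 17/3 = 0 ∩ |AF|² = 217997/1156]
   → A = (-133/289, 1727/578)
3. D_x = 1/2  [DF · GC = -317/6 ∩ DA ⟂ GE]
4. D_y = 7/2  [DF · GC = -317/6 ∩ DA ⟂ GE]
   → D = (1/2, 7/2)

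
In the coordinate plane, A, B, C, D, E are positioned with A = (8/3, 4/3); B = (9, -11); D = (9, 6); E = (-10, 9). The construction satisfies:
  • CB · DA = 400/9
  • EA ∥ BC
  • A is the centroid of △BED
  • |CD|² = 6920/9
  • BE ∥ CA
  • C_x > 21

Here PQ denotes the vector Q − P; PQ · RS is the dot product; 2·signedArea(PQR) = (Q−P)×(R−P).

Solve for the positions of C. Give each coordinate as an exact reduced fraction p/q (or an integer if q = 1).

1. C_x = 65/3  [BE ∥ CA ∩ EA ∥ BC]
2. C_y = -56/3  [BE ∥ CA ∩ EA ∥ BC]
   → C = (65/3, -56/3)

C = (65/3, -56/3)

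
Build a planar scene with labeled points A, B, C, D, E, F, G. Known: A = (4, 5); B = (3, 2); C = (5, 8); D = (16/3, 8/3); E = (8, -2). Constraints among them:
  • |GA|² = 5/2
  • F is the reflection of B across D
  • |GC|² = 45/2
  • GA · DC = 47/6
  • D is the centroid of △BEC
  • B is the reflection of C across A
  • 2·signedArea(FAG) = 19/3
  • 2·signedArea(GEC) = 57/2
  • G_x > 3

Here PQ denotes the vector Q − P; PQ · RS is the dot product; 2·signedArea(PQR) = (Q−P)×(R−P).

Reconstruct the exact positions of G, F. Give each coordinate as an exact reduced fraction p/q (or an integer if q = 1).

F = (23/3, 10/3)
G = (7/2, 7/2)

1. G_x = 7/2  [2·signedArea(GEC) = 57/2 ∩ GA · DC = 47/6]
2. G_y = 7/2  [2·signedArea(GEC) = 57/2 ∩ GA · DC = 47/6]
   → G = (7/2, 7/2)
3. F_x = 23/3  [F is the reflection of B across D]
4. F_y = 10/3  [F is the reflection of B across D]
   → F = (23/3, 10/3)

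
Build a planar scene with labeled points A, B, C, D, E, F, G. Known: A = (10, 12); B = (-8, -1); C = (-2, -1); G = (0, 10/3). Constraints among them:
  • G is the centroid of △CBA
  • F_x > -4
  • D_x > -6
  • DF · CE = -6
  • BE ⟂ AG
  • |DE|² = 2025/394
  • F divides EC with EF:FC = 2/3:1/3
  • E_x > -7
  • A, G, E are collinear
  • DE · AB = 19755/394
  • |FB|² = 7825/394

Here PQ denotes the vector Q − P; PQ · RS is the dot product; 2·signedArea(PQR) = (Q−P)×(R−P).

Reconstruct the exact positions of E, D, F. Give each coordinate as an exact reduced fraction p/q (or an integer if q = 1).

1. E_x = -2645/394  [A, G, E are collinear ∩ BE ⟂ AG]
2. E_y = -979/394  [A, G, E are collinear ∩ BE ⟂ AG]
   → E = (-2645/394, -979/394)
3. F_x = -1407/394  [F divides EC with EF:FC = 2/3:1/3]
4. F_y = -589/394  [F divides EC with EF:FC = 2/3:1/3]
   → F = (-1407/394, -589/394)
5. D_x = -5  [DE · AB = 19755/394 ∩ DF · CE = -6]
6. D_y = -1  [DE · AB = 19755/394 ∩ DF · CE = -6]
   → D = (-5, -1)

D = (-5, -1)
E = (-2645/394, -979/394)
F = (-1407/394, -589/394)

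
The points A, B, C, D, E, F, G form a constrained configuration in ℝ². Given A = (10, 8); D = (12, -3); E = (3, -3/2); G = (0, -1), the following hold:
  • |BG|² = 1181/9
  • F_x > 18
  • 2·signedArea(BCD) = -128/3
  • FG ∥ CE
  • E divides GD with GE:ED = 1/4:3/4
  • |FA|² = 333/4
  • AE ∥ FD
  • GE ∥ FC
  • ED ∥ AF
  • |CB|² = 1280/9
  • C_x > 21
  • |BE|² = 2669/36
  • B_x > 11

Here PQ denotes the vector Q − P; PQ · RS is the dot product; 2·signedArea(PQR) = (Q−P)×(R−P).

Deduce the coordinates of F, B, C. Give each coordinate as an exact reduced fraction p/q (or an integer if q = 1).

1. F_x = 19  [AE ∥ FD ∩ ED ∥ AF]
2. F_y = 13/2  [AE ∥ FD ∩ ED ∥ AF]
   → F = (19, 13/2)
3. C_x = 22  [FG ∥ CE ∩ GE ∥ FC]
4. C_y = 6  [FG ∥ CE ∩ GE ∥ FC]
   → C = (22, 6)
5. B_x = 34/3  [line 9·x + -10·y + -286/3 = 0 ∩ |BE|² = 2669/36]
6. B_y = 2/3  [line 9·x + -10·y + -286/3 = 0 ∩ |BE|² = 2669/36]
   → B = (34/3, 2/3)

B = (34/3, 2/3)
C = (22, 6)
F = (19, 13/2)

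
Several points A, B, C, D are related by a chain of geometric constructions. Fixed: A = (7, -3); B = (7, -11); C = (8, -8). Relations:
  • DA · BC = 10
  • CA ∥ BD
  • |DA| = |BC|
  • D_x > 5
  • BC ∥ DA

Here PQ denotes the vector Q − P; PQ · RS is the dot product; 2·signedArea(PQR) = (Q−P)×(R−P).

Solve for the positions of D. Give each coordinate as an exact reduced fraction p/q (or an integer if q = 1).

D = (6, -6)

1. D_x = 6  [BC ∥ DA ∩ CA ∥ BD]
2. D_y = -6  [BC ∥ DA ∩ CA ∥ BD]
   → D = (6, -6)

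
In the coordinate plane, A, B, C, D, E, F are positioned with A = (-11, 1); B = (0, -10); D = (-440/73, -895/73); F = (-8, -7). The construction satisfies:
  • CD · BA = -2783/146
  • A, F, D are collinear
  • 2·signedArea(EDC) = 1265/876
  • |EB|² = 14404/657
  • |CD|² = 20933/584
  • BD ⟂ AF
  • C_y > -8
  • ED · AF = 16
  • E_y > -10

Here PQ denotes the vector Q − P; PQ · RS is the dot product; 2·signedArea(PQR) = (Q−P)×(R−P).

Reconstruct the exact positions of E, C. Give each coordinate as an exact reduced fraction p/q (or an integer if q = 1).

C = (-11/4, -29/4)
E = (-1024/219, -712/73)

1. C_x = -11/4  [line 11·x + -11·y + -99/2 = 0 ∩ |CD|² = 20933/584]
2. C_y = -29/4  [line 11·x + -11·y + -99/2 = 0 ∩ |CD|² = 20933/584]
   → C = (-11/4, -29/4)
3. E_x = -1024/219  [2·signedArea(EDC) = 1265/876 ∩ ED · AF = 16]
4. E_y = -712/73  [2·signedArea(EDC) = 1265/876 ∩ ED · AF = 16]
   → E = (-1024/219, -712/73)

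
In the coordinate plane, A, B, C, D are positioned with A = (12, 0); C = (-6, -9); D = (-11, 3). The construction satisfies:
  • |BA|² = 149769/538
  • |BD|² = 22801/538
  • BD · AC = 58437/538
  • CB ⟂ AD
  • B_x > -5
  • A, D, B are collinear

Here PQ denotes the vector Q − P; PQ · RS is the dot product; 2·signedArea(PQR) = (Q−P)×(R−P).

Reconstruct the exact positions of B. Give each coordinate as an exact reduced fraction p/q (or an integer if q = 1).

1. B_x = -2445/538  [A, D, B are collinear ∩ CB ⟂ AD]
2. B_y = 1161/538  [A, D, B are collinear ∩ CB ⟂ AD]
   → B = (-2445/538, 1161/538)

B = (-2445/538, 1161/538)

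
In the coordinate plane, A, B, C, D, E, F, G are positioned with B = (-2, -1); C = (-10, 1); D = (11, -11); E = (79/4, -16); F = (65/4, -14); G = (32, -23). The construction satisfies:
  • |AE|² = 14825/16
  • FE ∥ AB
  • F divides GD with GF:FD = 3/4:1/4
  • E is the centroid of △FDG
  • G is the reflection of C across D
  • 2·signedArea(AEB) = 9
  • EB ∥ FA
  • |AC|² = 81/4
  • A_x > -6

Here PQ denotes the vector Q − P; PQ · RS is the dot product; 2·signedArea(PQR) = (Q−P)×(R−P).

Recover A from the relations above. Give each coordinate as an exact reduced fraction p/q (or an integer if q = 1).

1. A_x = -11/2  [FE ∥ AB ∩ EB ∥ FA]
2. A_y = 1  [FE ∥ AB ∩ EB ∥ FA]
   → A = (-11/2, 1)

A = (-11/2, 1)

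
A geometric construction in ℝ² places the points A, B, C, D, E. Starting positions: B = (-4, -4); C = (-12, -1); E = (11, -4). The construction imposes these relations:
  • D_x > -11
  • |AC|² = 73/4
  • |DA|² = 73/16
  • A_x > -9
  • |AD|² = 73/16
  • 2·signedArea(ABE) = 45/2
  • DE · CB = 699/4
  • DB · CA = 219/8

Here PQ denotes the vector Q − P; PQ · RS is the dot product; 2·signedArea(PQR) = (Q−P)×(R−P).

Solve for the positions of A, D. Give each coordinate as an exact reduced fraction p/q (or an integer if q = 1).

A = (-8, -5/2)
D = (-10, -7/4)

1. A_y = -5/2  [2·signedArea(ABE) = 45/2]
2. A_x = -8  [|AC|² = 73/4]
   → A = (-8, -5/2)
3. D_x = -10  [line -4·x + 3/2·y + -299/8 = 0 ∩ |AD|² = 73/16]
4. D_y = -7/4  [line -4·x + 3/2·y + -299/8 = 0 ∩ |AD|² = 73/16]
   → D = (-10, -7/4)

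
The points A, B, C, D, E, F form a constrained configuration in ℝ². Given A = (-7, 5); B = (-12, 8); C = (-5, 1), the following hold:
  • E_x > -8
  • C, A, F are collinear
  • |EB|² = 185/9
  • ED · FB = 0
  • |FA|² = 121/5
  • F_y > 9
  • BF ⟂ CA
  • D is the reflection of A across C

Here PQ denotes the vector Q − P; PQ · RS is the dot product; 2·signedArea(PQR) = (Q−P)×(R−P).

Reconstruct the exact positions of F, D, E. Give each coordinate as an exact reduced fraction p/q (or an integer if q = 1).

1. F_x = -46/5  [C, A, F are collinear ∩ BF ⟂ CA]
2. F_y = 47/5  [C, A, F are collinear ∩ BF ⟂ CA]
   → F = (-46/5, 47/5)
3. D_x = -3  [D is the reflection of A across C]
4. D_y = -3  [D is the reflection of A across C]
   → D = (-3, -3)
5. E_x = -116/15  [line 14/5·x + 7/5·y + 63/5 = 0 ∩ |EB|² = 185/9]
6. E_y = 97/15  [line 14/5·x + 7/5·y + 63/5 = 0 ∩ |EB|² = 185/9]
   → E = (-116/15, 97/15)

D = (-3, -3)
E = (-116/15, 97/15)
F = (-46/5, 47/5)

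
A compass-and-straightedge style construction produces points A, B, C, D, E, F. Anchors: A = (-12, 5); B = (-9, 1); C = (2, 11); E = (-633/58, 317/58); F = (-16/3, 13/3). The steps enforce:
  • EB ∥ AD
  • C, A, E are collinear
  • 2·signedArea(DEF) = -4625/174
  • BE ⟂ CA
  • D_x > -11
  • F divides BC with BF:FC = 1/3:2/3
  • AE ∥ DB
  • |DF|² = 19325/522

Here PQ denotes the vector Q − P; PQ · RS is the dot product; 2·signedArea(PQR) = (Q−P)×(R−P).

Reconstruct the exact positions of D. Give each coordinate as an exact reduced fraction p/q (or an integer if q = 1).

1. D_x = -585/58  [AE ∥ DB ∩ EB ∥ AD]
2. D_y = 31/58  [AE ∥ DB ∩ EB ∥ AD]
   → D = (-585/58, 31/58)

D = (-585/58, 31/58)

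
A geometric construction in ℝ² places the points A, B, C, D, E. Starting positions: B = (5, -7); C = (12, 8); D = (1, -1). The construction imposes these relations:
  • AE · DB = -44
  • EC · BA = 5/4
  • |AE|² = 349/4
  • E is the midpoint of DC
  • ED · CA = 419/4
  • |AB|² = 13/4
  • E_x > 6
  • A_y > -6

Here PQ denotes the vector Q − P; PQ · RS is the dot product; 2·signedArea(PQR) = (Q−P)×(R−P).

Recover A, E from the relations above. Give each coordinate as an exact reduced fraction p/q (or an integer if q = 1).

A = (4, -11/2)
E = (13/2, 7/2)

1. E_x = 13/2  [E is the midpoint of DC]
2. E_y = 7/2  [E is the midpoint of DC]
   → E = (13/2, 7/2)
3. A_x = 4  [AE · DB = -44 ∩ ED · CA = 419/4]
4. A_y = -11/2  [AE · DB = -44 ∩ ED · CA = 419/4]
   → A = (4, -11/2)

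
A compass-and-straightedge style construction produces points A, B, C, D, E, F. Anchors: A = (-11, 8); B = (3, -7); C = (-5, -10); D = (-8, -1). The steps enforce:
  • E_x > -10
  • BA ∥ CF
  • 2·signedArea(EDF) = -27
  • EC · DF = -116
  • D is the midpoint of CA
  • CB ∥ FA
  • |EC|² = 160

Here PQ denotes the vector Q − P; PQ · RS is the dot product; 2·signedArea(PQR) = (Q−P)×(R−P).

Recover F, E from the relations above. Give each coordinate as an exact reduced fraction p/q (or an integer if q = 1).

1. F_x = -19  [CB ∥ FA ∩ BA ∥ CF]
2. F_y = 5  [CB ∥ FA ∩ BA ∥ CF]
   → F = (-19, 5)
3. E_x = -9  [2·signedArea(EDF) = -27 ∩ EC · DF = -116]
4. E_y = 2  [2·signedArea(EDF) = -27 ∩ EC · DF = -116]
   → E = (-9, 2)

E = (-9, 2)
F = (-19, 5)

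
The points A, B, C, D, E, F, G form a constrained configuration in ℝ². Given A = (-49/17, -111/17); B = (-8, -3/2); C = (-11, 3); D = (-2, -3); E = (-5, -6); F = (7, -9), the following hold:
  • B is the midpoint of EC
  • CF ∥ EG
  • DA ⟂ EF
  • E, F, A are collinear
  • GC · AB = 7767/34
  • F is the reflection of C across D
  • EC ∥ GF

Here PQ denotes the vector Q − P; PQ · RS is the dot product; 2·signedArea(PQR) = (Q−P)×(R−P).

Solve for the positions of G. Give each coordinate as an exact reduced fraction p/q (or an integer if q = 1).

G = (13, -18)

1. G_x = 13  [EC ∥ GF ∩ CF ∥ EG]
2. G_y = -18  [EC ∥ GF ∩ CF ∥ EG]
   → G = (13, -18)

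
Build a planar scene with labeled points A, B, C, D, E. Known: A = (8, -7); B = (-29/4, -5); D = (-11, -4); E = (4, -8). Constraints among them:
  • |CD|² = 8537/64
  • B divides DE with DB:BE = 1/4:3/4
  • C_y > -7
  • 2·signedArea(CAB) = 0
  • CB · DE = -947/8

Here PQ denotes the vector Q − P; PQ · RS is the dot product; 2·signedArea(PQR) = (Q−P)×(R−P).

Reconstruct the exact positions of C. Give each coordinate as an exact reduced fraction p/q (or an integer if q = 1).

1. C_x = 3/8  [2·signedArea(CAB) = 0 ∩ CB · DE = -947/8]
2. C_y = -6  [2·signedArea(CAB) = 0 ∩ CB · DE = -947/8]
   → C = (3/8, -6)

C = (3/8, -6)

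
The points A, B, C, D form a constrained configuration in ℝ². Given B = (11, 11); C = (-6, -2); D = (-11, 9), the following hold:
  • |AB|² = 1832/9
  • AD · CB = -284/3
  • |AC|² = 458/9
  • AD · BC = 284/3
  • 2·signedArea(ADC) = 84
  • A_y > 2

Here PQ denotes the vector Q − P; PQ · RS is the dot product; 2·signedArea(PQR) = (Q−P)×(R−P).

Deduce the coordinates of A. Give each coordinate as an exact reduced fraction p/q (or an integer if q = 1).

1. A_x = -1/3  [AD · CB = -284/3 ∩ 2·signedArea(ADC) = 84]
2. A_y = 7/3  [AD · CB = -284/3 ∩ 2·signedArea(ADC) = 84]
   → A = (-1/3, 7/3)

A = (-1/3, 7/3)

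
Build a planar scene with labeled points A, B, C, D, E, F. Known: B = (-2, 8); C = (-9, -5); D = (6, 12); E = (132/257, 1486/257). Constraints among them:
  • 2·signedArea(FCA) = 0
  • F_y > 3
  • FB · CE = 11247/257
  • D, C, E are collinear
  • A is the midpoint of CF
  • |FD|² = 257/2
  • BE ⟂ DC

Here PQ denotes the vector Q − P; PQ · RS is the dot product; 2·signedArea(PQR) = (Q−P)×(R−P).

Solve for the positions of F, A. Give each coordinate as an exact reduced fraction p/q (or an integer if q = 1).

A = (-21/4, -3/4)
F = (-3/2, 7/2)

1. F_x = -3/2  [line -2445/257·x + -2771/257·y + 6031/257 = 0 ∩ |FD|² = 257/2]
2. F_y = 7/2  [line -2445/257·x + -2771/257·y + 6031/257 = 0 ∩ |FD|² = 257/2]
   → F = (-3/2, 7/2)
3. A_x = -21/4  [2·signedArea(FCA) = 0 ∩ A is the midpoint of CF]
4. A_y = -3/4  [2·signedArea(FCA) = 0 ∩ A is the midpoint of CF]
   → A = (-21/4, -3/4)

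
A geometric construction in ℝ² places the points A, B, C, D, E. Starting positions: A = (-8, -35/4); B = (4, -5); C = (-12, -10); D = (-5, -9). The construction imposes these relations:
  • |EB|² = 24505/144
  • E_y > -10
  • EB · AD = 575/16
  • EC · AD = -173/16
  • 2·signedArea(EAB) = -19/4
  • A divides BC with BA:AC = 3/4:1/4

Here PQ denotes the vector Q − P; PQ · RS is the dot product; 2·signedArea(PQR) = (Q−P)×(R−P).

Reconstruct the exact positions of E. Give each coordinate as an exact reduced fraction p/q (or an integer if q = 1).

E = (-25/3, -37/4)

1. E_x = -25/3  [2·signedArea(EAB) = -19/4 ∩ EC · AD = -173/16]
2. E_y = -37/4  [2·signedArea(EAB) = -19/4 ∩ EC · AD = -173/16]
   → E = (-25/3, -37/4)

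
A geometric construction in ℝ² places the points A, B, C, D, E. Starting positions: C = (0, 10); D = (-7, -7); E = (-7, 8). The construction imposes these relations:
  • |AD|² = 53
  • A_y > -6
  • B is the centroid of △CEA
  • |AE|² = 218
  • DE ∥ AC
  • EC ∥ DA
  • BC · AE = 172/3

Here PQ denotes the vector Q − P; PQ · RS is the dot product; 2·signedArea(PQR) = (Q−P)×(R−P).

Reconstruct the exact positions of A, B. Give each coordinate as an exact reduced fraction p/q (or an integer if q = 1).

1. A_x = 0  [DE ∥ AC ∩ EC ∥ DA]
2. A_y = -5  [DE ∥ AC ∩ EC ∥ DA]
   → A = (0, -5)
3. B_x = -7/3  [B is the centroid of △CEA]
4. B_y = 13/3  [B is the centroid of △CEA]
   → B = (-7/3, 13/3)

A = (0, -5)
B = (-7/3, 13/3)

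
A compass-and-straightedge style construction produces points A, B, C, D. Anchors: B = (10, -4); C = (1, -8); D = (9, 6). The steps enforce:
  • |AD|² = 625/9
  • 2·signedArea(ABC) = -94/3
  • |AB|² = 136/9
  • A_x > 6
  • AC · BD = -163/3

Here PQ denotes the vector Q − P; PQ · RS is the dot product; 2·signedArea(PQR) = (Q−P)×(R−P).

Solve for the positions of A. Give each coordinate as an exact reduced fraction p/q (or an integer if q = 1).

A = (20/3, -2)

1. A_x = 20/3  [2·signedArea(ABC) = -94/3 ∩ AC · BD = -163/3]
2. A_y = -2  [2·signedArea(ABC) = -94/3 ∩ AC · BD = -163/3]
   → A = (20/3, -2)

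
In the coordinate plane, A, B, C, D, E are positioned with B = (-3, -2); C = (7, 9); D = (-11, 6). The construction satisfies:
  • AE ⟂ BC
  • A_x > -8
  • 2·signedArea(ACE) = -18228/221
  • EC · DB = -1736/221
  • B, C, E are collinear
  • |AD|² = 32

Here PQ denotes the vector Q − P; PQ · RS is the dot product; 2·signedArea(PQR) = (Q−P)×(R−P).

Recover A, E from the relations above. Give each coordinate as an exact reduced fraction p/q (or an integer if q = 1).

A = (-7, 2)
E = (-623/221, -398/221)

1. E_x = -623/221  [B, C, E are collinear ∩ EC · DB = -1736/221]
2. E_y = -398/221  [B, C, E are collinear ∩ EC · DB = -1736/221]
   → E = (-623/221, -398/221)
3. A_x = -7  [2·signedArea(ACE) = -18228/221 ∩ AE ⟂ BC]
4. A_y = 2  [2·signedArea(ACE) = -18228/221 ∩ AE ⟂ BC]
   → A = (-7, 2)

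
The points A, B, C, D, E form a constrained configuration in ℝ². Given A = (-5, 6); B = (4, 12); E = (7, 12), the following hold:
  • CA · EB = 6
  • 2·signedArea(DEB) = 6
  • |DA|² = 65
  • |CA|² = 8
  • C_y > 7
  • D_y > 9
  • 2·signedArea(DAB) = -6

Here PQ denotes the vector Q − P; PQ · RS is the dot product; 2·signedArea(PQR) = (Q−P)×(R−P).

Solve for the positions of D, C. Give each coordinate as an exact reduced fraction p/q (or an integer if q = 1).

1. D_x = 2  [2·signedArea(DEB) = 6 ∩ 2·signedArea(DAB) = -6]
2. D_y = 10  [2·signedArea(DEB) = 6 ∩ 2·signedArea(DAB) = -6]
   → D = (2, 10)
3. C_x = -3  [CA · EB = 6]
4. C_y = 8  [|CA|² = 8]
   → C = (-3, 8)

C = (-3, 8)
D = (2, 10)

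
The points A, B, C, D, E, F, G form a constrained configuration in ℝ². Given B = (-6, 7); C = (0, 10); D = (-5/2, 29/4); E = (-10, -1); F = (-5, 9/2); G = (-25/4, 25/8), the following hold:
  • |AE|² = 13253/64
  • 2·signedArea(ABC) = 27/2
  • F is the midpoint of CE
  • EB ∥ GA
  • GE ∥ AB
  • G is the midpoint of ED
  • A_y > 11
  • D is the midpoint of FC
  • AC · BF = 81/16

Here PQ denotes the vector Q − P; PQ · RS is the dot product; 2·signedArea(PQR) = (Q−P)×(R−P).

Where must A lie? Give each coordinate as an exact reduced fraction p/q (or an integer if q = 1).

A = (-9/4, 89/8)

1. A_x = -9/4  [GE ∥ AB ∩ EB ∥ GA]
2. A_y = 89/8  [GE ∥ AB ∩ EB ∥ GA]
   → A = (-9/4, 89/8)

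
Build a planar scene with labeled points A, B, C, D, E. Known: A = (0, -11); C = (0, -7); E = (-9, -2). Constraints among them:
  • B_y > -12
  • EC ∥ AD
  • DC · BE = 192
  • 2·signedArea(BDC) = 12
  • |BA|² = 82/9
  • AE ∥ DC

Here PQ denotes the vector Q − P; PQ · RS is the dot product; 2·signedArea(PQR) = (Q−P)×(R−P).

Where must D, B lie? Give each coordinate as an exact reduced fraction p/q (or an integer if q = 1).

1. D_x = 9  [AE ∥ DC ∩ EC ∥ AD]
2. D_y = -16  [AE ∥ DC ∩ EC ∥ AD]
   → D = (9, -16)
3. B_x = 3  [2·signedArea(BDC) = 12 ∩ DC · BE = 192]
4. B_y = -34/3  [2·signedArea(BDC) = 12 ∩ DC · BE = 192]
   → B = (3, -34/3)

B = (3, -34/3)
D = (9, -16)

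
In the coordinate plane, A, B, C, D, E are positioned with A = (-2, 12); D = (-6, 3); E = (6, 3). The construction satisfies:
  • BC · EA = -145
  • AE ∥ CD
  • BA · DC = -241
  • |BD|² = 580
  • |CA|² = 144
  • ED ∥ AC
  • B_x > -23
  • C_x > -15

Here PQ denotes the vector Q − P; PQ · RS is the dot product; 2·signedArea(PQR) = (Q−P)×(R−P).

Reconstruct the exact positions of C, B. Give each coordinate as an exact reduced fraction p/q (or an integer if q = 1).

1. C_x = -14  [AE ∥ CD ∩ ED ∥ AC]
2. C_y = 12  [AE ∥ CD ∩ ED ∥ AC]
   → C = (-14, 12)
3. B_x = -22  [line 8·x + -9·y + 365 = 0 ∩ |BD|² = 580]
4. B_y = 21  [line 8·x + -9·y + 365 = 0 ∩ |BD|² = 580]
   → B = (-22, 21)

B = (-22, 21)
C = (-14, 12)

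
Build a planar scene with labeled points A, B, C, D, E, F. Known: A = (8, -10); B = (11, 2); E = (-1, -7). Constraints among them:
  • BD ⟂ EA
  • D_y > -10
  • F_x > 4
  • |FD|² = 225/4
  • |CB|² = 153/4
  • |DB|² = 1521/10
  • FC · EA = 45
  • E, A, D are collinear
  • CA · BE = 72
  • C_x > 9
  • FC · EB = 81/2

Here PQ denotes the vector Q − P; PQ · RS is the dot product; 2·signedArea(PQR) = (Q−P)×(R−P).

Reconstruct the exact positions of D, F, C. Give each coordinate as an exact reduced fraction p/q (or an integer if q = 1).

C = (19/2, -4)
D = (71/10, -97/10)
F = (5, -5/2)

1. D_x = 71/10  [E, A, D are collinear ∩ BD ⟂ EA]
2. D_y = -97/10  [E, A, D are collinear ∩ BD ⟂ EA]
   → D = (71/10, -97/10)
3. C_x = 19/2  [line 12·x + 9·y + -78 = 0 ∩ |CB|² = 153/4]
4. C_y = -4  [line 12·x + 9·y + -78 = 0 ∩ |CB|² = 153/4]
   → C = (19/2, -4)
5. F_x = 5  [FC · EA = 45 ∩ FC · EB = 81/2]
6. F_y = -5/2  [FC · EA = 45 ∩ FC · EB = 81/2]
   → F = (5, -5/2)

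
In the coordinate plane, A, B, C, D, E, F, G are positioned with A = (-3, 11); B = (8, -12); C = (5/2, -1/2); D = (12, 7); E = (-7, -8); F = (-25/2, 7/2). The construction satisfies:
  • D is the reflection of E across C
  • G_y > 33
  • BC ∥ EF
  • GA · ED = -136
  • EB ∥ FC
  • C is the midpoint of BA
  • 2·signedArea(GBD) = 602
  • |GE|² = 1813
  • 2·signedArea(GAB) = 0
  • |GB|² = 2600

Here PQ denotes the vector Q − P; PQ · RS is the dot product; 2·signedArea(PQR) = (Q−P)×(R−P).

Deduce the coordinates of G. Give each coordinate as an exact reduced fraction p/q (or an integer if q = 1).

G = (-14, 34)

1. G_x = -14  [2·signedArea(GAB) = 0 ∩ 2·signedArea(GBD) = 602]
2. G_y = 34  [2·signedArea(GAB) = 0 ∩ 2·signedArea(GBD) = 602]
   → G = (-14, 34)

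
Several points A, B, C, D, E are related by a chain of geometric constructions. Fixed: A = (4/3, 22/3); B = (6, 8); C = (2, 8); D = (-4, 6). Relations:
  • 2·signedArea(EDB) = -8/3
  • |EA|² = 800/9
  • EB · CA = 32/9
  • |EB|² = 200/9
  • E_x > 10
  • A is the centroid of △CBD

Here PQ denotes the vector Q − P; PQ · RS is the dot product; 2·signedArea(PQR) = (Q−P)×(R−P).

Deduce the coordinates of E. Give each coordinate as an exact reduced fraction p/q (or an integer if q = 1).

1. E_x = 32/3  [2·signedArea(EDB) = -8/3 ∩ EB · CA = 32/9]
2. E_y = 26/3  [2·signedArea(EDB) = -8/3 ∩ EB · CA = 32/9]
   → E = (32/3, 26/3)

E = (32/3, 26/3)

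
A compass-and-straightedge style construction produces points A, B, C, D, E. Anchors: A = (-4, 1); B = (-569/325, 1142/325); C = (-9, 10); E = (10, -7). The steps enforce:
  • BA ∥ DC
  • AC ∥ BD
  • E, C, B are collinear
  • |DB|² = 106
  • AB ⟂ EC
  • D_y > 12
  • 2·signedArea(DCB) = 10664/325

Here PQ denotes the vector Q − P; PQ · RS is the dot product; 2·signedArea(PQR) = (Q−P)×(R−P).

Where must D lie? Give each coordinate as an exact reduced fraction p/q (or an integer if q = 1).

D = (-2194/325, 4067/325)

1. D_x = -2194/325  [BA ∥ DC ∩ AC ∥ BD]
2. D_y = 4067/325  [BA ∥ DC ∩ AC ∥ BD]
   → D = (-2194/325, 4067/325)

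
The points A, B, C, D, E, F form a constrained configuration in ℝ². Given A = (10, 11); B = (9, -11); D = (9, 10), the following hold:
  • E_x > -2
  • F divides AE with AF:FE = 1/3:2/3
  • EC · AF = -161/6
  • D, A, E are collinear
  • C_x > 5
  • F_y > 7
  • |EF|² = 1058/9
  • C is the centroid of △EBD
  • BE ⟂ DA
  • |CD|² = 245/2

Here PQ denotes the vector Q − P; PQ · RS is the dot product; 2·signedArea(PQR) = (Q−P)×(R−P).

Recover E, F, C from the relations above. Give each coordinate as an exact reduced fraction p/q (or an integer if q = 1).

C = (11/2, -1/2)
E = (-3/2, -1/2)
F = (37/6, 43/6)

1. E_x = -3/2  [D, A, E are collinear ∩ BE ⟂ DA]
2. E_y = -1/2  [D, A, E are collinear ∩ BE ⟂ DA]
   → E = (-3/2, -1/2)
3. F_x = 37/6  [F divides AE with AF:FE = 1/3:2/3]
4. F_y = 43/6  [F divides AE with AF:FE = 1/3:2/3]
   → F = (37/6, 43/6)
5. C_x = 11/2  [C is the centroid of △EBD]
6. C_y = -1/2  [C is the centroid of △EBD]
   → C = (11/2, -1/2)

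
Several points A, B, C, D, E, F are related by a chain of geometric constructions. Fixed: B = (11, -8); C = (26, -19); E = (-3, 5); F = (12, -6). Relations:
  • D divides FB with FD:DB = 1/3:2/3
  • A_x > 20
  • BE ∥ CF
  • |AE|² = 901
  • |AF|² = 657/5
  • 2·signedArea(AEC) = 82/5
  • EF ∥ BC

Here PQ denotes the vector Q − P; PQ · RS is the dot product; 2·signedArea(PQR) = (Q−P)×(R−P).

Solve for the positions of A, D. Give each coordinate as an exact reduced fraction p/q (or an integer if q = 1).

1. A_x = 102/5  [line 24·x + 29·y + -447/5 = 0 ∩ |AF|² = 657/5]
2. A_y = -69/5  [line 24·x + 29·y + -447/5 = 0 ∩ |AF|² = 657/5]
   → A = (102/5, -69/5)
3. D_x = 35/3  [D divides FB with FD:DB = 1/3:2/3]
4. D_y = -20/3  [D divides FB with FD:DB = 1/3:2/3]
   → D = (35/3, -20/3)

A = (102/5, -69/5)
D = (35/3, -20/3)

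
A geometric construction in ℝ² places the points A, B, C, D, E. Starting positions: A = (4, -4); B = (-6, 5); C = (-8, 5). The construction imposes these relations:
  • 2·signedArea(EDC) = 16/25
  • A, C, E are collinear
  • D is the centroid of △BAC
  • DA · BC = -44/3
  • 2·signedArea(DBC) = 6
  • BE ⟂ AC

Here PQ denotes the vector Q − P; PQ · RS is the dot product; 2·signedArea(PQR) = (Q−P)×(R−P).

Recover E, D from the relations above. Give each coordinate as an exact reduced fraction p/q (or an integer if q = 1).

D = (-10/3, 2)
E = (-168/25, 101/25)

1. E_x = -168/25  [A, C, E are collinear ∩ BE ⟂ AC]
2. E_y = 101/25  [A, C, E are collinear ∩ BE ⟂ AC]
   → E = (-168/25, 101/25)
3. D_x = -10/3  [D is the centroid of △BAC]
4. D_y = 2  [D is the centroid of △BAC]
   → D = (-10/3, 2)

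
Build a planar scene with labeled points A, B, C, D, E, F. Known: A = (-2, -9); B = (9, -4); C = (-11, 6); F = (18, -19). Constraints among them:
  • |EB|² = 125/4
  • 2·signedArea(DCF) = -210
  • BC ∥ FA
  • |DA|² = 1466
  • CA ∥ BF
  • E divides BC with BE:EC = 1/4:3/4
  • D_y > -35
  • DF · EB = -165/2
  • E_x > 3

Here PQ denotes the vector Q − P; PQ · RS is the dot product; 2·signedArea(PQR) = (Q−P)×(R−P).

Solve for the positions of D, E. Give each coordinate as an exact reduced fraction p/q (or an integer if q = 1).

1. E_x = 4  [E divides BC with BE:EC = 1/4:3/4]
2. E_y = -3/2  [E divides BC with BE:EC = 1/4:3/4]
   → E = (4, -3/2)
3. D_x = 27  [2·signedArea(DCF) = -210 ∩ DF · EB = -165/2]
4. D_y = -34  [2·signedArea(DCF) = -210 ∩ DF · EB = -165/2]
   → D = (27, -34)

D = (27, -34)
E = (4, -3/2)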